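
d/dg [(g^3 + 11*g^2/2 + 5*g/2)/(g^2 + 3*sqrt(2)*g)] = (2*g^2 + 12*sqrt(2)*g - 5 + 33*sqrt(2))/(2*(g^2 + 6*sqrt(2)*g + 18))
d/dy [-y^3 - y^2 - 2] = y*(-3*y - 2)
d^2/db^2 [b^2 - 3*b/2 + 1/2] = 2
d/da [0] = 0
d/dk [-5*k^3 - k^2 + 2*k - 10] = -15*k^2 - 2*k + 2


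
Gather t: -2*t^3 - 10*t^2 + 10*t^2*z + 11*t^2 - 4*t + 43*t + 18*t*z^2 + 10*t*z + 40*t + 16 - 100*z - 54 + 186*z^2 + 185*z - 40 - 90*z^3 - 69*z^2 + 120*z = -2*t^3 + t^2*(10*z + 1) + t*(18*z^2 + 10*z + 79) - 90*z^3 + 117*z^2 + 205*z - 78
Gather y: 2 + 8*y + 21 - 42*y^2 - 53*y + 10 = -42*y^2 - 45*y + 33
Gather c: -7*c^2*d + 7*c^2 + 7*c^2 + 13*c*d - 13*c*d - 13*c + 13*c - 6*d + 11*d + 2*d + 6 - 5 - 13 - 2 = c^2*(14 - 7*d) + 7*d - 14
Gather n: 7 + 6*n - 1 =6*n + 6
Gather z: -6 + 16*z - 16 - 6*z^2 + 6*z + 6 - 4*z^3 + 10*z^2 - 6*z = -4*z^3 + 4*z^2 + 16*z - 16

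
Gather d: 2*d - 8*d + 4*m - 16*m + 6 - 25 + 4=-6*d - 12*m - 15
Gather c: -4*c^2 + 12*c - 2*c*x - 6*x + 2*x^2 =-4*c^2 + c*(12 - 2*x) + 2*x^2 - 6*x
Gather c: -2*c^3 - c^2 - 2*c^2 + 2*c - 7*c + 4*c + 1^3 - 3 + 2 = -2*c^3 - 3*c^2 - c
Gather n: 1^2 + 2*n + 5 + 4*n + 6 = 6*n + 12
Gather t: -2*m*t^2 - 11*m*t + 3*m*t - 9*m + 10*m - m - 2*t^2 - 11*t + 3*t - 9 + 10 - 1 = t^2*(-2*m - 2) + t*(-8*m - 8)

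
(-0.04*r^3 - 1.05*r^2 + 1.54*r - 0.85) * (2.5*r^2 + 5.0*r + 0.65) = -0.1*r^5 - 2.825*r^4 - 1.426*r^3 + 4.8925*r^2 - 3.249*r - 0.5525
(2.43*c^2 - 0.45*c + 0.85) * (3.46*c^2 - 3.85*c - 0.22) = 8.4078*c^4 - 10.9125*c^3 + 4.1389*c^2 - 3.1735*c - 0.187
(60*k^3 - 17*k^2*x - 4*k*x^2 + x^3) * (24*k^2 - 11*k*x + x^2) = 1440*k^5 - 1068*k^4*x + 151*k^3*x^2 + 51*k^2*x^3 - 15*k*x^4 + x^5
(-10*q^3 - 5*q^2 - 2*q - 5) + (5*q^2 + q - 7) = -10*q^3 - q - 12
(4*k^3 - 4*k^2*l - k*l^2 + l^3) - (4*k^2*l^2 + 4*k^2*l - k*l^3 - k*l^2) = 4*k^3 - 4*k^2*l^2 - 8*k^2*l + k*l^3 + l^3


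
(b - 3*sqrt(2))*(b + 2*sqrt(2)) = b^2 - sqrt(2)*b - 12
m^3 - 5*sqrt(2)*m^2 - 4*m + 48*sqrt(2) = (m - 4*sqrt(2))*(m - 3*sqrt(2))*(m + 2*sqrt(2))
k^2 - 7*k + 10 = (k - 5)*(k - 2)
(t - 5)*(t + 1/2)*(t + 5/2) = t^3 - 2*t^2 - 55*t/4 - 25/4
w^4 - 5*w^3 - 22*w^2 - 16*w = w*(w - 8)*(w + 1)*(w + 2)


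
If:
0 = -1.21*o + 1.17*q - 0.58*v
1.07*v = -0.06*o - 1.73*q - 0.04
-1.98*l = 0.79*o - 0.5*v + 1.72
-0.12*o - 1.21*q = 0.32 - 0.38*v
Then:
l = -0.70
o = -0.27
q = -0.16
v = 0.24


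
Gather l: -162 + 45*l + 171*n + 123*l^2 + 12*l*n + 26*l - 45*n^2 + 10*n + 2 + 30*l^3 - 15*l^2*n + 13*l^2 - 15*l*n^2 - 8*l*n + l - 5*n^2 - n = 30*l^3 + l^2*(136 - 15*n) + l*(-15*n^2 + 4*n + 72) - 50*n^2 + 180*n - 160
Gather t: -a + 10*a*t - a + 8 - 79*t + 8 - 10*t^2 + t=-2*a - 10*t^2 + t*(10*a - 78) + 16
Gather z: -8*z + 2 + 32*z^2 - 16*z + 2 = 32*z^2 - 24*z + 4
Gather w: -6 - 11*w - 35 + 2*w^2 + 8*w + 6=2*w^2 - 3*w - 35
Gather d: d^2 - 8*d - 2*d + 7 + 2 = d^2 - 10*d + 9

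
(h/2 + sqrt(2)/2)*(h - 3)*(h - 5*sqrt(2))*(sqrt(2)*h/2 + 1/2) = sqrt(2)*h^4/4 - 7*h^3/4 - 3*sqrt(2)*h^3/4 - 7*sqrt(2)*h^2/2 + 21*h^2/4 - 5*h/2 + 21*sqrt(2)*h/2 + 15/2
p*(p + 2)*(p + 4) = p^3 + 6*p^2 + 8*p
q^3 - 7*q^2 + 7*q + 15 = (q - 5)*(q - 3)*(q + 1)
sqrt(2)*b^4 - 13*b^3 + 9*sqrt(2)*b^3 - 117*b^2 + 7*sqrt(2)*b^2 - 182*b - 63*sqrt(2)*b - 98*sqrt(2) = (b + 2)*(b + 7)*(b - 7*sqrt(2))*(sqrt(2)*b + 1)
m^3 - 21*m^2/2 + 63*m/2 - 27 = (m - 6)*(m - 3)*(m - 3/2)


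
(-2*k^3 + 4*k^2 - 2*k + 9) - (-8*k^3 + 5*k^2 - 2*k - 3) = 6*k^3 - k^2 + 12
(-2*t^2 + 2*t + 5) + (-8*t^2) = -10*t^2 + 2*t + 5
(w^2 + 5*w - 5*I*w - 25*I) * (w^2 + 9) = w^4 + 5*w^3 - 5*I*w^3 + 9*w^2 - 25*I*w^2 + 45*w - 45*I*w - 225*I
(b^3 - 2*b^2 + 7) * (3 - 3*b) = -3*b^4 + 9*b^3 - 6*b^2 - 21*b + 21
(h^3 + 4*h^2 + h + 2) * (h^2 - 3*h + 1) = h^5 + h^4 - 10*h^3 + 3*h^2 - 5*h + 2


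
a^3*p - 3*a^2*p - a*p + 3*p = (a - 3)*(a - 1)*(a*p + p)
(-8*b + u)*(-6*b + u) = 48*b^2 - 14*b*u + u^2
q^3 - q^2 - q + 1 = (q - 1)^2*(q + 1)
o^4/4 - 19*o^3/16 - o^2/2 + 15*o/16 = o*(o/4 + 1/4)*(o - 5)*(o - 3/4)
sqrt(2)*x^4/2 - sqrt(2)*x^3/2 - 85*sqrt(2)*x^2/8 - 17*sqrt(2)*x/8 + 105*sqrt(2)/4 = (x - 5)*(x - 3/2)*(x + 7/2)*(sqrt(2)*x/2 + sqrt(2))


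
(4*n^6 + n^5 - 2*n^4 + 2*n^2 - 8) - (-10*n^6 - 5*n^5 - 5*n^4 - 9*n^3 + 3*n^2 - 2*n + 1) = 14*n^6 + 6*n^5 + 3*n^4 + 9*n^3 - n^2 + 2*n - 9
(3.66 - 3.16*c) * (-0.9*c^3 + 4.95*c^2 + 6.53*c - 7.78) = 2.844*c^4 - 18.936*c^3 - 2.5178*c^2 + 48.4846*c - 28.4748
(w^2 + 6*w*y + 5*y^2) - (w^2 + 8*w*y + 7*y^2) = -2*w*y - 2*y^2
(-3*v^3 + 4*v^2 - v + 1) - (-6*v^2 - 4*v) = -3*v^3 + 10*v^2 + 3*v + 1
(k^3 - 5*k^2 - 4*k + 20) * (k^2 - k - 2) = k^5 - 6*k^4 - k^3 + 34*k^2 - 12*k - 40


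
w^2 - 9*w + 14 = (w - 7)*(w - 2)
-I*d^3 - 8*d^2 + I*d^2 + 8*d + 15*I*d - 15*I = (d - 5*I)*(d - 3*I)*(-I*d + I)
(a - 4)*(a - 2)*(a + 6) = a^3 - 28*a + 48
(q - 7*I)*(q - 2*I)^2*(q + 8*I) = q^4 - 3*I*q^3 + 56*q^2 - 228*I*q - 224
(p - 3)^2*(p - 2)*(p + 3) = p^4 - 5*p^3 - 3*p^2 + 45*p - 54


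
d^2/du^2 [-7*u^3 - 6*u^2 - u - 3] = -42*u - 12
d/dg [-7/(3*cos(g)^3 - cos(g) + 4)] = 7*(1 - 9*cos(g)^2)*sin(g)/(3*cos(g)^3 - cos(g) + 4)^2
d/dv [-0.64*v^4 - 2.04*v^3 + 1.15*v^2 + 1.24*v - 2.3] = -2.56*v^3 - 6.12*v^2 + 2.3*v + 1.24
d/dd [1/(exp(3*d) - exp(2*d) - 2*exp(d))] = (-3*exp(2*d) + 2*exp(d) + 2)*exp(-d)/(-exp(2*d) + exp(d) + 2)^2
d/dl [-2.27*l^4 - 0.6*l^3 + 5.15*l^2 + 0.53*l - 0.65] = -9.08*l^3 - 1.8*l^2 + 10.3*l + 0.53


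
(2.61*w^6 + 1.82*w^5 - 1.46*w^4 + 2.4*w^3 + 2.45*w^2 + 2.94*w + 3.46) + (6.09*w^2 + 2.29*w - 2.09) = 2.61*w^6 + 1.82*w^5 - 1.46*w^4 + 2.4*w^3 + 8.54*w^2 + 5.23*w + 1.37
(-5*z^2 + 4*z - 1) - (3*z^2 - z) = -8*z^2 + 5*z - 1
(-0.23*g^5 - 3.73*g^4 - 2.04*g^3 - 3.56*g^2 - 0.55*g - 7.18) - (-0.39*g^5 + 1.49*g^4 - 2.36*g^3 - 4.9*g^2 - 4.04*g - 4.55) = 0.16*g^5 - 5.22*g^4 + 0.32*g^3 + 1.34*g^2 + 3.49*g - 2.63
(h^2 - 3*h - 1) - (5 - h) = h^2 - 2*h - 6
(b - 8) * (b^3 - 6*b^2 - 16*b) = b^4 - 14*b^3 + 32*b^2 + 128*b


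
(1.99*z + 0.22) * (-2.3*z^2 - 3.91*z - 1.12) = -4.577*z^3 - 8.2869*z^2 - 3.089*z - 0.2464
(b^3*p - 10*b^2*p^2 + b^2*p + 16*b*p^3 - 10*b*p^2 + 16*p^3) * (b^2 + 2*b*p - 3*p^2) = b^5*p - 8*b^4*p^2 + b^4*p - 7*b^3*p^3 - 8*b^3*p^2 + 62*b^2*p^4 - 7*b^2*p^3 - 48*b*p^5 + 62*b*p^4 - 48*p^5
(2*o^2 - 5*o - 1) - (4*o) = 2*o^2 - 9*o - 1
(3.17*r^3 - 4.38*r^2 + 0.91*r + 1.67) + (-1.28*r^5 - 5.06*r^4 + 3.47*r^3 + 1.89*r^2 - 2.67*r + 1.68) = -1.28*r^5 - 5.06*r^4 + 6.64*r^3 - 2.49*r^2 - 1.76*r + 3.35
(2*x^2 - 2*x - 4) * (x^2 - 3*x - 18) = 2*x^4 - 8*x^3 - 34*x^2 + 48*x + 72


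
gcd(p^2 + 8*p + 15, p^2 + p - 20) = p + 5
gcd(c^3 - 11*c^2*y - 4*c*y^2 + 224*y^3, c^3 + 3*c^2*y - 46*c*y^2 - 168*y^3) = -c^2 + 3*c*y + 28*y^2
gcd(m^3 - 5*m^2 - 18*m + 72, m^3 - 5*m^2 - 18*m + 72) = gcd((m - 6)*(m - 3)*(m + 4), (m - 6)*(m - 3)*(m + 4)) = m^3 - 5*m^2 - 18*m + 72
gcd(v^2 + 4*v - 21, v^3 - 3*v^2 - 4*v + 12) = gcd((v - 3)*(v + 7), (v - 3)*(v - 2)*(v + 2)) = v - 3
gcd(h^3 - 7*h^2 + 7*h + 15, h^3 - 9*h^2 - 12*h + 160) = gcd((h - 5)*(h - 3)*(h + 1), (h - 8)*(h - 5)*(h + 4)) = h - 5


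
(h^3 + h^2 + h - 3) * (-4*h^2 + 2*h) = -4*h^5 - 2*h^4 - 2*h^3 + 14*h^2 - 6*h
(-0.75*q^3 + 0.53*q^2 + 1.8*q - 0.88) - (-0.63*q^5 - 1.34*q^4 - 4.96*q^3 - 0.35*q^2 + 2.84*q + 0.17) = 0.63*q^5 + 1.34*q^4 + 4.21*q^3 + 0.88*q^2 - 1.04*q - 1.05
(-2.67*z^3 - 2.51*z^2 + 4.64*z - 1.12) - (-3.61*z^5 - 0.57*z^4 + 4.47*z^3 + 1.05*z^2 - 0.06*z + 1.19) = 3.61*z^5 + 0.57*z^4 - 7.14*z^3 - 3.56*z^2 + 4.7*z - 2.31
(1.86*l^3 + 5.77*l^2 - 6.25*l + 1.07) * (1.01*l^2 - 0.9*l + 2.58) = 1.8786*l^5 + 4.1537*l^4 - 6.7067*l^3 + 21.5923*l^2 - 17.088*l + 2.7606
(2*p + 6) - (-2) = 2*p + 8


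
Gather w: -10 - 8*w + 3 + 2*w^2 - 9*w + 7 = 2*w^2 - 17*w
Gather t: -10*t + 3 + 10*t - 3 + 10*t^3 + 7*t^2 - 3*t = 10*t^3 + 7*t^2 - 3*t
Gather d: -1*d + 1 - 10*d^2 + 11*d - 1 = -10*d^2 + 10*d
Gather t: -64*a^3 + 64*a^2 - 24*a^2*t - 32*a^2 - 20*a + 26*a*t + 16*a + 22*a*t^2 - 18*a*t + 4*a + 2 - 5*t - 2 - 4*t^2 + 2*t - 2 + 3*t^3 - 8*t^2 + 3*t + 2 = -64*a^3 + 32*a^2 + 3*t^3 + t^2*(22*a - 12) + t*(-24*a^2 + 8*a)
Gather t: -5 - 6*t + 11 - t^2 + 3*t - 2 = -t^2 - 3*t + 4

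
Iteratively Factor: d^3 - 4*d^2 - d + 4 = (d - 4)*(d^2 - 1) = (d - 4)*(d + 1)*(d - 1)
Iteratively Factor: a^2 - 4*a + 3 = (a - 3)*(a - 1)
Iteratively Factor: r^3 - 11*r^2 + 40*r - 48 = (r - 4)*(r^2 - 7*r + 12) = (r - 4)*(r - 3)*(r - 4)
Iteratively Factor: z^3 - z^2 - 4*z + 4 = (z - 2)*(z^2 + z - 2) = (z - 2)*(z - 1)*(z + 2)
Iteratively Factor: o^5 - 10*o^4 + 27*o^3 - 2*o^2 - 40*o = (o + 1)*(o^4 - 11*o^3 + 38*o^2 - 40*o) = (o - 5)*(o + 1)*(o^3 - 6*o^2 + 8*o) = o*(o - 5)*(o + 1)*(o^2 - 6*o + 8) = o*(o - 5)*(o - 4)*(o + 1)*(o - 2)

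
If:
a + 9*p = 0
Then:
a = -9*p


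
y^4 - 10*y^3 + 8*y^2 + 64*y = y*(y - 8)*(y - 4)*(y + 2)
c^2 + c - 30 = (c - 5)*(c + 6)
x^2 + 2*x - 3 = (x - 1)*(x + 3)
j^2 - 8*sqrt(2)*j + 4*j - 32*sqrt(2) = (j + 4)*(j - 8*sqrt(2))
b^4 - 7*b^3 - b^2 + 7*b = b*(b - 7)*(b - 1)*(b + 1)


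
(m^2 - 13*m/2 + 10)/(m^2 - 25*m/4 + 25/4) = 2*(2*m^2 - 13*m + 20)/(4*m^2 - 25*m + 25)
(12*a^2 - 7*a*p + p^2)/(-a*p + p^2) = (-12*a^2 + 7*a*p - p^2)/(p*(a - p))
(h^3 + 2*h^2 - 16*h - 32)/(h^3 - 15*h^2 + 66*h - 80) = (h^3 + 2*h^2 - 16*h - 32)/(h^3 - 15*h^2 + 66*h - 80)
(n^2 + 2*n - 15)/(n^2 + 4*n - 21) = (n + 5)/(n + 7)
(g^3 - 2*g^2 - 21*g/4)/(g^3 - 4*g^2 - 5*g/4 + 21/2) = g/(g - 2)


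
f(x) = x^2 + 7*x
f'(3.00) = 13.00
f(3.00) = 30.00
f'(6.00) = 19.00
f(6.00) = 78.00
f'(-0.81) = 5.38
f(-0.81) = -5.01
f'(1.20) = 9.40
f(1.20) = 9.84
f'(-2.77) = 1.46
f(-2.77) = -11.72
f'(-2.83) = 1.34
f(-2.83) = -11.80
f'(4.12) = 15.24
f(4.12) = 45.81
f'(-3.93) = -0.86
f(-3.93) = -12.07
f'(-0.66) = 5.68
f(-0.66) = -4.18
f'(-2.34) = 2.32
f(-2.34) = -10.90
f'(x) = 2*x + 7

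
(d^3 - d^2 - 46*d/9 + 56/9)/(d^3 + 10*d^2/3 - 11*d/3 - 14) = (d - 4/3)/(d + 3)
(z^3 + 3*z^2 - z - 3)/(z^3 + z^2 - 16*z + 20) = (z^3 + 3*z^2 - z - 3)/(z^3 + z^2 - 16*z + 20)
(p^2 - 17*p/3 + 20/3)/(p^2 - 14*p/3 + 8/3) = (3*p - 5)/(3*p - 2)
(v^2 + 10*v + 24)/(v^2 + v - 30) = (v + 4)/(v - 5)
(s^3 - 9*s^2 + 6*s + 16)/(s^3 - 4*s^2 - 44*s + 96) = (s + 1)/(s + 6)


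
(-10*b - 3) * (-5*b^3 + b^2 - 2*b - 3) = 50*b^4 + 5*b^3 + 17*b^2 + 36*b + 9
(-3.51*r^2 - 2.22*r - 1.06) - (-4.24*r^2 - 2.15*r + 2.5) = 0.73*r^2 - 0.0700000000000003*r - 3.56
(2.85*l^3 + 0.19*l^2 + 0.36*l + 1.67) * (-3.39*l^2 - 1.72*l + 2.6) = -9.6615*l^5 - 5.5461*l^4 + 5.8628*l^3 - 5.7865*l^2 - 1.9364*l + 4.342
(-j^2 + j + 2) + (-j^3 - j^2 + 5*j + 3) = -j^3 - 2*j^2 + 6*j + 5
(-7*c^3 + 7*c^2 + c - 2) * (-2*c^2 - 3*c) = 14*c^5 + 7*c^4 - 23*c^3 + c^2 + 6*c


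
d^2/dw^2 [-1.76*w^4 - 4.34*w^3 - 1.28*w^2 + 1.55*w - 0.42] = -21.12*w^2 - 26.04*w - 2.56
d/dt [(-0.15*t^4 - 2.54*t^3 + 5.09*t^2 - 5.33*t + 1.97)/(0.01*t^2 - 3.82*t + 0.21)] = (-0.003*t^5 + 1.6936*t^4 + 19.2796*t^3 - 20.9907*t^2 + 2.0984*t + 6.4061)/(0.0001*t^4 - 0.0764*t^3 + 14.5966*t^2 - 1.6044*t + 0.0441)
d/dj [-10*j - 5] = -10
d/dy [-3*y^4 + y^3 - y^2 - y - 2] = -12*y^3 + 3*y^2 - 2*y - 1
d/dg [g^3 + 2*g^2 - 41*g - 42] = 3*g^2 + 4*g - 41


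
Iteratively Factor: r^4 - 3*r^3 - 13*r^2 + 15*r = (r + 3)*(r^3 - 6*r^2 + 5*r) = (r - 5)*(r + 3)*(r^2 - r) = (r - 5)*(r - 1)*(r + 3)*(r)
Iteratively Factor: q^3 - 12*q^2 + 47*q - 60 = (q - 5)*(q^2 - 7*q + 12) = (q - 5)*(q - 4)*(q - 3)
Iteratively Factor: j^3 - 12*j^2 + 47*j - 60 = (j - 4)*(j^2 - 8*j + 15) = (j - 5)*(j - 4)*(j - 3)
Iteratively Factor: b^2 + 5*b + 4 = (b + 4)*(b + 1)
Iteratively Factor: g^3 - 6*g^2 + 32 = (g - 4)*(g^2 - 2*g - 8) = (g - 4)^2*(g + 2)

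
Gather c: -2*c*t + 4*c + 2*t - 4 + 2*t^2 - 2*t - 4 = c*(4 - 2*t) + 2*t^2 - 8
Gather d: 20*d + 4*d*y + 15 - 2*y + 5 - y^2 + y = d*(4*y + 20) - y^2 - y + 20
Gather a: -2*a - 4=-2*a - 4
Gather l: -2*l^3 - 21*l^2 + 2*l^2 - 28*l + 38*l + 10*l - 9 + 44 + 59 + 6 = -2*l^3 - 19*l^2 + 20*l + 100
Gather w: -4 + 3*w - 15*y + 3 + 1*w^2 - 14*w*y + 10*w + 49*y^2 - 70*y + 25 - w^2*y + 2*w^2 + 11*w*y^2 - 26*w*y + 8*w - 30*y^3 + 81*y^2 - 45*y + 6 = w^2*(3 - y) + w*(11*y^2 - 40*y + 21) - 30*y^3 + 130*y^2 - 130*y + 30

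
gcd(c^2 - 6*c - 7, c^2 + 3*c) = 1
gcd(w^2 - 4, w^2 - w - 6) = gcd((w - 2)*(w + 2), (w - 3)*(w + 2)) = w + 2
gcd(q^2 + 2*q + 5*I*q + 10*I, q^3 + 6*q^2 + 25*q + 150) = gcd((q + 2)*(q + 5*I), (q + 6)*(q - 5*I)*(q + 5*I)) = q + 5*I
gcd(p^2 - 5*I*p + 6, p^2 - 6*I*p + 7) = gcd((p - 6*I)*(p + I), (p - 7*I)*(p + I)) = p + I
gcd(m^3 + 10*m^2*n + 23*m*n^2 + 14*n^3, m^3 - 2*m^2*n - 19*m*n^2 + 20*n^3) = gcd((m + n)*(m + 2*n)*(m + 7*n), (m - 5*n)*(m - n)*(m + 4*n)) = 1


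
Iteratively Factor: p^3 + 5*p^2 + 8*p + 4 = (p + 2)*(p^2 + 3*p + 2) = (p + 1)*(p + 2)*(p + 2)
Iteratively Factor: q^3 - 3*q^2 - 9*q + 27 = (q + 3)*(q^2 - 6*q + 9) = (q - 3)*(q + 3)*(q - 3)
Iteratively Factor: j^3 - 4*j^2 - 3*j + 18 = (j + 2)*(j^2 - 6*j + 9) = (j - 3)*(j + 2)*(j - 3)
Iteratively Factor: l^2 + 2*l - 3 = (l + 3)*(l - 1)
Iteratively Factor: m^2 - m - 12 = (m - 4)*(m + 3)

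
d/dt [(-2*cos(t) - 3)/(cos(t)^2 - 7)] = 2*(sin(t)^2 - 3*cos(t) - 8)*sin(t)/(cos(t)^2 - 7)^2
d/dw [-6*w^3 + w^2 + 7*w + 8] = -18*w^2 + 2*w + 7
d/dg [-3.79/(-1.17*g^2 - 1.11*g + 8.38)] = (-8.8686*g - 4.2069)/(1.17*g^2 + 1.11*g - 8.38)^2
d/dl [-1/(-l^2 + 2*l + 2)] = 2*(1 - l)/(-l^2 + 2*l + 2)^2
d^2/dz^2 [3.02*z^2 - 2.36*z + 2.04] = 6.04000000000000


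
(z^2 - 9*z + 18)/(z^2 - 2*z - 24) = (z - 3)/(z + 4)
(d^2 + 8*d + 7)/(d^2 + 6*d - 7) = (d + 1)/(d - 1)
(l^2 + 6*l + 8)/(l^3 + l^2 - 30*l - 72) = (l + 2)/(l^2 - 3*l - 18)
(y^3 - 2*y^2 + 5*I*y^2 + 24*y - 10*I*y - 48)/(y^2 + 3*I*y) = (y^3 + y^2*(-2 + 5*I) + 2*y*(12 - 5*I) - 48)/(y*(y + 3*I))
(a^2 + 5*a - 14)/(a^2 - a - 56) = (a - 2)/(a - 8)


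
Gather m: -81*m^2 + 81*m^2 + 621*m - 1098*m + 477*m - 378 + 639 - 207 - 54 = 0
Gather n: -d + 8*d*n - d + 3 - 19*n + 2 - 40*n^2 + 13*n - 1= -2*d - 40*n^2 + n*(8*d - 6) + 4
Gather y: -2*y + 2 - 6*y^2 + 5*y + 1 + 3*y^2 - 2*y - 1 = -3*y^2 + y + 2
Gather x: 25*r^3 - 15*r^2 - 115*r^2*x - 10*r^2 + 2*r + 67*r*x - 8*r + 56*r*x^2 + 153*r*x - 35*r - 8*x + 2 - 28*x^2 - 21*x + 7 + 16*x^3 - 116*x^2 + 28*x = 25*r^3 - 25*r^2 - 41*r + 16*x^3 + x^2*(56*r - 144) + x*(-115*r^2 + 220*r - 1) + 9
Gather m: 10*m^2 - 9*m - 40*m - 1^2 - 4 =10*m^2 - 49*m - 5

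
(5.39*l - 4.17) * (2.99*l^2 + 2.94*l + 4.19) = 16.1161*l^3 + 3.3783*l^2 + 10.3243*l - 17.4723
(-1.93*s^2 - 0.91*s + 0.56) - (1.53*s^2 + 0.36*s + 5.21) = -3.46*s^2 - 1.27*s - 4.65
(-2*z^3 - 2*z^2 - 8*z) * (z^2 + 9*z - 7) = -2*z^5 - 20*z^4 - 12*z^3 - 58*z^2 + 56*z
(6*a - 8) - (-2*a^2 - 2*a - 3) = 2*a^2 + 8*a - 5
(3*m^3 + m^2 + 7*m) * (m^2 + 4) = 3*m^5 + m^4 + 19*m^3 + 4*m^2 + 28*m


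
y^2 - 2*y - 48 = (y - 8)*(y + 6)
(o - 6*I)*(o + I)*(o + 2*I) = o^3 - 3*I*o^2 + 16*o + 12*I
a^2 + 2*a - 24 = (a - 4)*(a + 6)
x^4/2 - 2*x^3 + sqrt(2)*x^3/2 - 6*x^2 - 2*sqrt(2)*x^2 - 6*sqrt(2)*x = x*(x/2 + sqrt(2)/2)*(x - 6)*(x + 2)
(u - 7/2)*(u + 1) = u^2 - 5*u/2 - 7/2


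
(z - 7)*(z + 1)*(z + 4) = z^3 - 2*z^2 - 31*z - 28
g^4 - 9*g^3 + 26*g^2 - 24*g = g*(g - 4)*(g - 3)*(g - 2)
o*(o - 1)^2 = o^3 - 2*o^2 + o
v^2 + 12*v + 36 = (v + 6)^2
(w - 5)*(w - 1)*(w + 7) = w^3 + w^2 - 37*w + 35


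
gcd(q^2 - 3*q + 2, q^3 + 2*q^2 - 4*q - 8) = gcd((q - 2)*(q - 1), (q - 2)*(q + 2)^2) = q - 2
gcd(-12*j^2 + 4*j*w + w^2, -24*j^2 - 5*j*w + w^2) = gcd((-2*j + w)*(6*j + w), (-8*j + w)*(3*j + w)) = 1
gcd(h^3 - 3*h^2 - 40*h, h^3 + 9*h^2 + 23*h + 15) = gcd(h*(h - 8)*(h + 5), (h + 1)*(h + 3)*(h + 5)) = h + 5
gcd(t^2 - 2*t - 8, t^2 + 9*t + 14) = t + 2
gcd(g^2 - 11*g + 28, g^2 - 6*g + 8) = g - 4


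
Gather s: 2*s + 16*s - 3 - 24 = 18*s - 27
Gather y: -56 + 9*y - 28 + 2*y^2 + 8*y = 2*y^2 + 17*y - 84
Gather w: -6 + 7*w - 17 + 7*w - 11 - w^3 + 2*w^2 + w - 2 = -w^3 + 2*w^2 + 15*w - 36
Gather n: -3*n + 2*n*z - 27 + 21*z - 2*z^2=n*(2*z - 3) - 2*z^2 + 21*z - 27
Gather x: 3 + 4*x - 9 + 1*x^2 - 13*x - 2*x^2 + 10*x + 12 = -x^2 + x + 6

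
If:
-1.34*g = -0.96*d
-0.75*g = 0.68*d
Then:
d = 0.00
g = 0.00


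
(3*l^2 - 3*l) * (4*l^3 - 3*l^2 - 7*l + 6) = 12*l^5 - 21*l^4 - 12*l^3 + 39*l^2 - 18*l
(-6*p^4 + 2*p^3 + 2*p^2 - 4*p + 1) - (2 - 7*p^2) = -6*p^4 + 2*p^3 + 9*p^2 - 4*p - 1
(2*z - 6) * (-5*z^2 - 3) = -10*z^3 + 30*z^2 - 6*z + 18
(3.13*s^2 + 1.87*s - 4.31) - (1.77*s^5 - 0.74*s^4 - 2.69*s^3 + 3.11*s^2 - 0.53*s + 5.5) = -1.77*s^5 + 0.74*s^4 + 2.69*s^3 + 0.02*s^2 + 2.4*s - 9.81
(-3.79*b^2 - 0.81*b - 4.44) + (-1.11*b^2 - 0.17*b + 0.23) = -4.9*b^2 - 0.98*b - 4.21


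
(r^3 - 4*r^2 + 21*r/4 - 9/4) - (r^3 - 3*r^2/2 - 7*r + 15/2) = -5*r^2/2 + 49*r/4 - 39/4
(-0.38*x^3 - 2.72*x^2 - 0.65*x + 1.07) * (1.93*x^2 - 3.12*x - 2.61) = -0.7334*x^5 - 4.064*x^4 + 8.2237*x^3 + 11.1923*x^2 - 1.6419*x - 2.7927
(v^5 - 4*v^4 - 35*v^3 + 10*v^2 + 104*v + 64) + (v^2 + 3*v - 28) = v^5 - 4*v^4 - 35*v^3 + 11*v^2 + 107*v + 36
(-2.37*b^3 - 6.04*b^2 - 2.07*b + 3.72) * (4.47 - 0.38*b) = 0.9006*b^4 - 8.2987*b^3 - 26.2122*b^2 - 10.6665*b + 16.6284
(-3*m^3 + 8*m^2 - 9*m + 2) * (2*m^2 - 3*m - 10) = -6*m^5 + 25*m^4 - 12*m^3 - 49*m^2 + 84*m - 20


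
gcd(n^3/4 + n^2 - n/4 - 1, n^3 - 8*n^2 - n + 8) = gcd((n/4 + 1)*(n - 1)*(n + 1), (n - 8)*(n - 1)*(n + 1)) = n^2 - 1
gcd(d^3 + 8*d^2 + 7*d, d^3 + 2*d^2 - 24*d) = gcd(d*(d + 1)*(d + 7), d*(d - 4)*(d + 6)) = d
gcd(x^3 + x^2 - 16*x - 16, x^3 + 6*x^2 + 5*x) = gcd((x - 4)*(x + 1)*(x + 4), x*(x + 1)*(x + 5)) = x + 1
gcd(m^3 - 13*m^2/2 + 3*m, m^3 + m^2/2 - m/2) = m^2 - m/2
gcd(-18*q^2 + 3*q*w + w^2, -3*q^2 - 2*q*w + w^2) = 3*q - w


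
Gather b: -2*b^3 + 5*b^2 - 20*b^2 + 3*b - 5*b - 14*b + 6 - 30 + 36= -2*b^3 - 15*b^2 - 16*b + 12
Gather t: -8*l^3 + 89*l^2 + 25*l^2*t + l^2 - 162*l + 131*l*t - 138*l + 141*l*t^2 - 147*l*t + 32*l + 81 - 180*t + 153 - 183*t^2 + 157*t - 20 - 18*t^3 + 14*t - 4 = -8*l^3 + 90*l^2 - 268*l - 18*t^3 + t^2*(141*l - 183) + t*(25*l^2 - 16*l - 9) + 210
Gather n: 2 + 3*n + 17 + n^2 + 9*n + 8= n^2 + 12*n + 27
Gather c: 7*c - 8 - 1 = 7*c - 9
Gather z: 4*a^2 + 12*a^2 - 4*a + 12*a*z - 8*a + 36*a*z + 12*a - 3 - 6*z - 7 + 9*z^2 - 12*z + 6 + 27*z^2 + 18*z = 16*a^2 + 48*a*z + 36*z^2 - 4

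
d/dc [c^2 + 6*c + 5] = 2*c + 6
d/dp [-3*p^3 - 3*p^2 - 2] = 3*p*(-3*p - 2)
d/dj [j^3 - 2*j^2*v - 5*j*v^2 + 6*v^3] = 3*j^2 - 4*j*v - 5*v^2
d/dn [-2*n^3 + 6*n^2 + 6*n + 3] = -6*n^2 + 12*n + 6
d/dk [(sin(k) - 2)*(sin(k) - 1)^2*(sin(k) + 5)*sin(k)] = (5*sin(k)^4 + 4*sin(k)^3 - 45*sin(k)^2 + 46*sin(k) - 10)*cos(k)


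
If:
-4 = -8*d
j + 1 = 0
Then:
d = 1/2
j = -1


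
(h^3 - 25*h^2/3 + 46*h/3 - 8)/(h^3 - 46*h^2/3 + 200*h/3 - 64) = (h - 1)/(h - 8)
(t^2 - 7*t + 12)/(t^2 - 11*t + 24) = (t - 4)/(t - 8)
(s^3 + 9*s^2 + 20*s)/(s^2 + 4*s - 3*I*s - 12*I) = s*(s + 5)/(s - 3*I)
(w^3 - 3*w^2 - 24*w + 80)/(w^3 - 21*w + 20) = (w - 4)/(w - 1)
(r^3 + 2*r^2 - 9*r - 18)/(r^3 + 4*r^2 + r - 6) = (r - 3)/(r - 1)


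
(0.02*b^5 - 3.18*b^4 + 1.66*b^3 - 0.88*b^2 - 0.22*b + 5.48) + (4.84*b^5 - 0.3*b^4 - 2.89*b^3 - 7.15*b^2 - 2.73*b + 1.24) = 4.86*b^5 - 3.48*b^4 - 1.23*b^3 - 8.03*b^2 - 2.95*b + 6.72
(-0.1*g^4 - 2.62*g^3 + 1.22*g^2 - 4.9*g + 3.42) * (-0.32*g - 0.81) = 0.032*g^5 + 0.9194*g^4 + 1.7318*g^3 + 0.5798*g^2 + 2.8746*g - 2.7702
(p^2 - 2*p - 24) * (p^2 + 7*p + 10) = p^4 + 5*p^3 - 28*p^2 - 188*p - 240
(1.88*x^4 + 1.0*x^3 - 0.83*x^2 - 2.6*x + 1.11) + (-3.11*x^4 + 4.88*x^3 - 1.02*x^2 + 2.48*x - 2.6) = -1.23*x^4 + 5.88*x^3 - 1.85*x^2 - 0.12*x - 1.49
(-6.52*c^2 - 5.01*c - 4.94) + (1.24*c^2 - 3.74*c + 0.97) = -5.28*c^2 - 8.75*c - 3.97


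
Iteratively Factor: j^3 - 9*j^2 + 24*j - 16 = (j - 4)*(j^2 - 5*j + 4) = (j - 4)^2*(j - 1)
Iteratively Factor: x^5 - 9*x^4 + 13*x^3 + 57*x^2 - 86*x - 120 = (x - 4)*(x^4 - 5*x^3 - 7*x^2 + 29*x + 30) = (x - 4)*(x + 2)*(x^3 - 7*x^2 + 7*x + 15) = (x - 4)*(x + 1)*(x + 2)*(x^2 - 8*x + 15) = (x - 5)*(x - 4)*(x + 1)*(x + 2)*(x - 3)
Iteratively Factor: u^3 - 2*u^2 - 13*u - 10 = (u + 1)*(u^2 - 3*u - 10) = (u + 1)*(u + 2)*(u - 5)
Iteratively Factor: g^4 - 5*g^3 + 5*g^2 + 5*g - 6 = (g - 1)*(g^3 - 4*g^2 + g + 6) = (g - 3)*(g - 1)*(g^2 - g - 2) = (g - 3)*(g - 2)*(g - 1)*(g + 1)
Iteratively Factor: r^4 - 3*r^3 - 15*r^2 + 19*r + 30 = (r + 1)*(r^3 - 4*r^2 - 11*r + 30) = (r - 2)*(r + 1)*(r^2 - 2*r - 15) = (r - 2)*(r + 1)*(r + 3)*(r - 5)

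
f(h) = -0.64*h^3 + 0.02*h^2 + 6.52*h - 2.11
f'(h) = -1.92*h^2 + 0.04*h + 6.52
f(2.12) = 5.70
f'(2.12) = -2.02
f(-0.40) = -4.67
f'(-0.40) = 6.20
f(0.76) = 2.58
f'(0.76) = 5.44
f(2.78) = 2.42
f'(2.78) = -8.21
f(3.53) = -7.00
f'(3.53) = -17.26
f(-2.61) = -7.61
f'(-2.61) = -6.66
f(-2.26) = -9.36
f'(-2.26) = -3.38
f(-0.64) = -6.11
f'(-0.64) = 5.71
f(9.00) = -408.37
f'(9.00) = -148.64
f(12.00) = -1026.91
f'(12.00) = -269.48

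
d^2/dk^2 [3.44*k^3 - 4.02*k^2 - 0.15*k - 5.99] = 20.64*k - 8.04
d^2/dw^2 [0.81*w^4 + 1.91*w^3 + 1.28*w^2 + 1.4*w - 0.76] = 9.72*w^2 + 11.46*w + 2.56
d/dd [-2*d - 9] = -2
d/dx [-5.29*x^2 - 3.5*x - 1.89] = -10.58*x - 3.5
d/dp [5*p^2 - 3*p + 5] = 10*p - 3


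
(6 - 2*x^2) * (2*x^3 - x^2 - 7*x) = -4*x^5 + 2*x^4 + 26*x^3 - 6*x^2 - 42*x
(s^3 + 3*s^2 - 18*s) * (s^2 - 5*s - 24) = s^5 - 2*s^4 - 57*s^3 + 18*s^2 + 432*s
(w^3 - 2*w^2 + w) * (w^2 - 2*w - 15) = w^5 - 4*w^4 - 10*w^3 + 28*w^2 - 15*w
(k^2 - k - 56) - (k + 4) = k^2 - 2*k - 60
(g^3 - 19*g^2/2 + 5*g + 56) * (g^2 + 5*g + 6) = g^5 - 9*g^4/2 - 73*g^3/2 + 24*g^2 + 310*g + 336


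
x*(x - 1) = x^2 - x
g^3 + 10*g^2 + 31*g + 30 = (g + 2)*(g + 3)*(g + 5)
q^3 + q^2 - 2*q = q*(q - 1)*(q + 2)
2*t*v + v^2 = v*(2*t + v)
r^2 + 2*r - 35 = (r - 5)*(r + 7)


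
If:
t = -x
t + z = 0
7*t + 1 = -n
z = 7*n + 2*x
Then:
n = -1/50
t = -7/50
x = 7/50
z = 7/50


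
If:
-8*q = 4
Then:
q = -1/2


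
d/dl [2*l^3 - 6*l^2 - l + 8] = 6*l^2 - 12*l - 1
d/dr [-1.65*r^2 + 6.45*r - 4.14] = 6.45 - 3.3*r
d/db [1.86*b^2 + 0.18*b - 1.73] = 3.72*b + 0.18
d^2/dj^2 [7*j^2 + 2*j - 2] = 14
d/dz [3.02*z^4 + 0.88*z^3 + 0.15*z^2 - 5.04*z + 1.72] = 12.08*z^3 + 2.64*z^2 + 0.3*z - 5.04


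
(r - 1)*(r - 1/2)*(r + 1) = r^3 - r^2/2 - r + 1/2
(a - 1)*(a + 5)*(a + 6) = a^3 + 10*a^2 + 19*a - 30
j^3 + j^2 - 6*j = j*(j - 2)*(j + 3)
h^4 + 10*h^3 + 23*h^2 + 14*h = h*(h + 1)*(h + 2)*(h + 7)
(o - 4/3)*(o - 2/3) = o^2 - 2*o + 8/9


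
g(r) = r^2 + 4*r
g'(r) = 2*r + 4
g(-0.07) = -0.28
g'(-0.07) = 3.86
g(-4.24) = 1.02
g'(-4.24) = -4.48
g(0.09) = 0.37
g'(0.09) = 4.18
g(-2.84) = -3.29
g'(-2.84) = -1.68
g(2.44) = 15.71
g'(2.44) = 8.88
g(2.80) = 19.04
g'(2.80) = 9.60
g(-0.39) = -1.41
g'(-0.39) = 3.22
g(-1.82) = -3.97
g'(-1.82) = 0.36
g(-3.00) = -3.00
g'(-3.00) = -2.00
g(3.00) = 21.00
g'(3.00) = 10.00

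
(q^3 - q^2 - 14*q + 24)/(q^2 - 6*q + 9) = (q^2 + 2*q - 8)/(q - 3)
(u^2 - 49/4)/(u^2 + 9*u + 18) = (u^2 - 49/4)/(u^2 + 9*u + 18)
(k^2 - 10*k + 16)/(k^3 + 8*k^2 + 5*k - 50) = (k - 8)/(k^2 + 10*k + 25)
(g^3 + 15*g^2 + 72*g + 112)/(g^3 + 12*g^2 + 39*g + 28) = (g + 4)/(g + 1)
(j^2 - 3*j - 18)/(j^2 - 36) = (j + 3)/(j + 6)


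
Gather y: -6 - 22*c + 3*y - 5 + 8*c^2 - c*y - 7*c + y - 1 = 8*c^2 - 29*c + y*(4 - c) - 12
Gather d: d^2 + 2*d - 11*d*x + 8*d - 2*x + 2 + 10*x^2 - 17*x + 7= d^2 + d*(10 - 11*x) + 10*x^2 - 19*x + 9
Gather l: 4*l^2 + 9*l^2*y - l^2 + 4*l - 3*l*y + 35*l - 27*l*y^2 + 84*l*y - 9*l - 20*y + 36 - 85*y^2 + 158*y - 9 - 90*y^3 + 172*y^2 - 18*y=l^2*(9*y + 3) + l*(-27*y^2 + 81*y + 30) - 90*y^3 + 87*y^2 + 120*y + 27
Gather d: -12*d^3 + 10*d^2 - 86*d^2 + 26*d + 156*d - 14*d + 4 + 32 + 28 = -12*d^3 - 76*d^2 + 168*d + 64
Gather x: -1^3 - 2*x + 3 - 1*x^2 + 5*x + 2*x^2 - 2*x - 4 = x^2 + x - 2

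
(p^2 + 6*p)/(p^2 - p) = (p + 6)/(p - 1)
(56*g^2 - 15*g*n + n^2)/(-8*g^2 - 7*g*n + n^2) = (-7*g + n)/(g + n)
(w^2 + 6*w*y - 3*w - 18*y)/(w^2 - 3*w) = (w + 6*y)/w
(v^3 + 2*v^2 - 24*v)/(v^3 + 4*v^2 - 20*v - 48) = v/(v + 2)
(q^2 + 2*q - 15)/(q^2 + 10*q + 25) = (q - 3)/(q + 5)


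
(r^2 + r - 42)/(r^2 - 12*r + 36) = (r + 7)/(r - 6)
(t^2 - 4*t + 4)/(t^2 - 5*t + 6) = (t - 2)/(t - 3)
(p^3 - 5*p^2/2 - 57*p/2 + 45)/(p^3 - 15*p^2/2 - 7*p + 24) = (p^2 - p - 30)/(p^2 - 6*p - 16)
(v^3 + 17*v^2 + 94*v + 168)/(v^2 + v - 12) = (v^2 + 13*v + 42)/(v - 3)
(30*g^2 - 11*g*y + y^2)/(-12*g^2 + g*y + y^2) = (30*g^2 - 11*g*y + y^2)/(-12*g^2 + g*y + y^2)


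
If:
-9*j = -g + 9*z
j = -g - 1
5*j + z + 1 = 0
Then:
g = -27/35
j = -8/35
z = 1/7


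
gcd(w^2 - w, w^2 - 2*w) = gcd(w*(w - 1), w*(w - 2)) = w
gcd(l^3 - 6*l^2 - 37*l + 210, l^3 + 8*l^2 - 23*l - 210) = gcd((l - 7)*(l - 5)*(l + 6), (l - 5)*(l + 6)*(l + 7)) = l^2 + l - 30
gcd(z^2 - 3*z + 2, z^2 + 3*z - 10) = z - 2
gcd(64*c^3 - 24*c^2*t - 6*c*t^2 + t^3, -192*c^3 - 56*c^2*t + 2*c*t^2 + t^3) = -32*c^2 - 4*c*t + t^2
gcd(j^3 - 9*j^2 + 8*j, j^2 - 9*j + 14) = 1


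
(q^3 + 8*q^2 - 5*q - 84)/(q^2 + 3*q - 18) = (q^2 + 11*q + 28)/(q + 6)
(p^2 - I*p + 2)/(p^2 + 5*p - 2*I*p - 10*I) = (p + I)/(p + 5)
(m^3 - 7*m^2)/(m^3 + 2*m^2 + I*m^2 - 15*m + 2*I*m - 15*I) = m^2*(m - 7)/(m^3 + m^2*(2 + I) + m*(-15 + 2*I) - 15*I)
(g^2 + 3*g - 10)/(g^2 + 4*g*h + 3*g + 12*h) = (g^2 + 3*g - 10)/(g^2 + 4*g*h + 3*g + 12*h)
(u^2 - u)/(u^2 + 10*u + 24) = u*(u - 1)/(u^2 + 10*u + 24)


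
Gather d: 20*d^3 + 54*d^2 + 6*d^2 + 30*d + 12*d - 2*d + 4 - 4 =20*d^3 + 60*d^2 + 40*d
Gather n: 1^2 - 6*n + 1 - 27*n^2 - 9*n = -27*n^2 - 15*n + 2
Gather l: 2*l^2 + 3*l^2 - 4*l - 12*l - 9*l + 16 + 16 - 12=5*l^2 - 25*l + 20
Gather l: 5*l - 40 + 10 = 5*l - 30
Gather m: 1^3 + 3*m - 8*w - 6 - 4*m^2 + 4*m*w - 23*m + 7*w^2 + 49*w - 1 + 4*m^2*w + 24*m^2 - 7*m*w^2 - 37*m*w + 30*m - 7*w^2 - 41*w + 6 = m^2*(4*w + 20) + m*(-7*w^2 - 33*w + 10)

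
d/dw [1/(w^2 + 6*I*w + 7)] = 2*(-w - 3*I)/(w^2 + 6*I*w + 7)^2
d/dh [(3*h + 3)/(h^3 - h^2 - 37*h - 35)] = 6*(1 - h)/(h^4 - 4*h^3 - 66*h^2 + 140*h + 1225)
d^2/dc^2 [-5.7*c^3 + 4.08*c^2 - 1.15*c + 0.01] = 8.16 - 34.2*c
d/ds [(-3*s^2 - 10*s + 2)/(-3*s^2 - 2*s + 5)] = 2*(-12*s^2 - 9*s - 23)/(9*s^4 + 12*s^3 - 26*s^2 - 20*s + 25)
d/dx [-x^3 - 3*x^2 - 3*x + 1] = -3*x^2 - 6*x - 3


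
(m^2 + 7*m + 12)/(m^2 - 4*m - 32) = (m + 3)/(m - 8)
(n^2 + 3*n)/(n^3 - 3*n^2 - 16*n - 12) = n*(n + 3)/(n^3 - 3*n^2 - 16*n - 12)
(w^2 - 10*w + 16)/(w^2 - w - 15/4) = 4*(-w^2 + 10*w - 16)/(-4*w^2 + 4*w + 15)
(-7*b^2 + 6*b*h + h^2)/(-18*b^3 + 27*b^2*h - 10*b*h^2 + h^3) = (7*b + h)/(18*b^2 - 9*b*h + h^2)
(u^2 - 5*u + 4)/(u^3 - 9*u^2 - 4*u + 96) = (u - 1)/(u^2 - 5*u - 24)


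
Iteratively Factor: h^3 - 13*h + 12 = (h - 1)*(h^2 + h - 12) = (h - 3)*(h - 1)*(h + 4)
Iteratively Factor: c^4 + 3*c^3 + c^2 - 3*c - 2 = (c + 2)*(c^3 + c^2 - c - 1) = (c + 1)*(c + 2)*(c^2 - 1) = (c + 1)^2*(c + 2)*(c - 1)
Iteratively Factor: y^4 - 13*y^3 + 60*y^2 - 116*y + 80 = (y - 2)*(y^3 - 11*y^2 + 38*y - 40) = (y - 4)*(y - 2)*(y^2 - 7*y + 10) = (y - 4)*(y - 2)^2*(y - 5)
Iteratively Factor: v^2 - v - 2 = (v + 1)*(v - 2)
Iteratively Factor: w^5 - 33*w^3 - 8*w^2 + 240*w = (w - 3)*(w^4 + 3*w^3 - 24*w^2 - 80*w) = w*(w - 3)*(w^3 + 3*w^2 - 24*w - 80) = w*(w - 3)*(w + 4)*(w^2 - w - 20) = w*(w - 3)*(w + 4)^2*(w - 5)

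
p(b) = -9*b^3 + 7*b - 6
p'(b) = 7 - 27*b^2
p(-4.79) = 949.59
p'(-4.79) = -612.49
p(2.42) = -116.61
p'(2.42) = -151.12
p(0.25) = -4.39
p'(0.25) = 5.31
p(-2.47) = 112.33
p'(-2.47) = -157.72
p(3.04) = -237.57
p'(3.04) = -242.52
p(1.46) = -23.79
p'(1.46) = -50.55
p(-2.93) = 199.87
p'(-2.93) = -224.79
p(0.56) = -3.66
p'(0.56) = -1.47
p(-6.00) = 1896.00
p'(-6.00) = -965.00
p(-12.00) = 15462.00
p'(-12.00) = -3881.00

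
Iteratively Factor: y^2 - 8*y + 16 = (y - 4)*(y - 4)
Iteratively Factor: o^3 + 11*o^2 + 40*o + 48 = (o + 3)*(o^2 + 8*o + 16) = (o + 3)*(o + 4)*(o + 4)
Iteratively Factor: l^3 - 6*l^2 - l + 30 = (l - 3)*(l^2 - 3*l - 10) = (l - 3)*(l + 2)*(l - 5)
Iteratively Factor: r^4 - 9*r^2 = (r + 3)*(r^3 - 3*r^2) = r*(r + 3)*(r^2 - 3*r) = r*(r - 3)*(r + 3)*(r)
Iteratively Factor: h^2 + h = (h + 1)*(h)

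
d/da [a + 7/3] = 1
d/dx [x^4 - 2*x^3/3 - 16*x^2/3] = 2*x*(6*x^2 - 3*x - 16)/3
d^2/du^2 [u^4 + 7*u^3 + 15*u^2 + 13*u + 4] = 12*u^2 + 42*u + 30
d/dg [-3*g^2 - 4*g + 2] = -6*g - 4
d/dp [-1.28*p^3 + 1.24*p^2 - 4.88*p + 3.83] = -3.84*p^2 + 2.48*p - 4.88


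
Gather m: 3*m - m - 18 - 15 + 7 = 2*m - 26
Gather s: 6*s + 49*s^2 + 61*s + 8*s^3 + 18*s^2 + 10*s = 8*s^3 + 67*s^2 + 77*s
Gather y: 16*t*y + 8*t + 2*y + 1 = 8*t + y*(16*t + 2) + 1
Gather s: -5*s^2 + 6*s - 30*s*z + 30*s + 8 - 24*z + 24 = -5*s^2 + s*(36 - 30*z) - 24*z + 32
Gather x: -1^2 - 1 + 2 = 0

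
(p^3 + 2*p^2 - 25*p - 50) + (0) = p^3 + 2*p^2 - 25*p - 50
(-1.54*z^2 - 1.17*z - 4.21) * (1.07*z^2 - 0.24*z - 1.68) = -1.6478*z^4 - 0.8823*z^3 - 1.6367*z^2 + 2.976*z + 7.0728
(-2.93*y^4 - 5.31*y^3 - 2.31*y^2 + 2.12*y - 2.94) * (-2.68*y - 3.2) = 7.8524*y^5 + 23.6068*y^4 + 23.1828*y^3 + 1.7104*y^2 + 1.0952*y + 9.408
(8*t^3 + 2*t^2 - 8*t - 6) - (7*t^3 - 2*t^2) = t^3 + 4*t^2 - 8*t - 6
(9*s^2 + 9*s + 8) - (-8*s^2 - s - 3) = 17*s^2 + 10*s + 11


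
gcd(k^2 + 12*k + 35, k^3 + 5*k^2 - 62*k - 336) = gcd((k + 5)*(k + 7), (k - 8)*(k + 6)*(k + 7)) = k + 7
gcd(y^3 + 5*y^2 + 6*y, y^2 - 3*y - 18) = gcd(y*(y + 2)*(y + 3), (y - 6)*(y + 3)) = y + 3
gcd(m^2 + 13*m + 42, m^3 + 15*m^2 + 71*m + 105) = m + 7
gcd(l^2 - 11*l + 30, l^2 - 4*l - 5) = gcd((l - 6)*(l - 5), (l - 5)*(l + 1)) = l - 5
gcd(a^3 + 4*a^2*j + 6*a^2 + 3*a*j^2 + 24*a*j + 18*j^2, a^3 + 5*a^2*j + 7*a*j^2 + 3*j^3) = a^2 + 4*a*j + 3*j^2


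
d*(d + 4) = d^2 + 4*d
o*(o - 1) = o^2 - o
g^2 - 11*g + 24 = (g - 8)*(g - 3)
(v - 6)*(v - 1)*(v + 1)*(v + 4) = v^4 - 2*v^3 - 25*v^2 + 2*v + 24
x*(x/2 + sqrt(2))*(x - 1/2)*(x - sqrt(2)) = x^4/2 - x^3/4 + sqrt(2)*x^3/2 - 2*x^2 - sqrt(2)*x^2/4 + x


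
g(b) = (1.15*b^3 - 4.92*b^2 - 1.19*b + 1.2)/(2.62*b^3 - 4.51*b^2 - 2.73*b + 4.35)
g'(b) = (-7.86*b^2 + 9.02*b + 2.73)*(1.15*b^3 - 4.92*b^2 - 1.19*b + 1.2)/(2.62*b^3 - 4.51*b^2 - 2.73*b + 4.35)^2 + (3.45*b^2 - 9.84*b - 1.19)/(2.62*b^3 - 4.51*b^2 - 2.73*b + 4.35) = (7.7039*b^4 - 0.0434000000000054*b^3 + 13.6402*b^2 - 31.98*b - 1.9005)/(6.8644*b^6 - 23.6324*b^5 + 6.0349*b^4 + 47.4186*b^3 - 31.7841*b^2 - 23.751*b + 18.9225)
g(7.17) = 0.23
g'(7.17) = 0.04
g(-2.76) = 0.74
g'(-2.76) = 0.11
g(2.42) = -1.68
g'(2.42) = 3.69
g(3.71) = -0.19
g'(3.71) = 0.35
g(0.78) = -3.02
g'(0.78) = -30.31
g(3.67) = -0.20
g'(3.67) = 0.37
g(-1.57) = 1.07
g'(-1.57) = 0.81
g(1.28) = 5.75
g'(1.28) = 0.09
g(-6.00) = 0.59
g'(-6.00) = 0.02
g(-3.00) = 0.71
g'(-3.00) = 0.09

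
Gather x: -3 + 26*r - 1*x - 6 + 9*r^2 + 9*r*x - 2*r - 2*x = 9*r^2 + 24*r + x*(9*r - 3) - 9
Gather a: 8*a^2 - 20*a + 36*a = 8*a^2 + 16*a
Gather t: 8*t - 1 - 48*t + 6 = 5 - 40*t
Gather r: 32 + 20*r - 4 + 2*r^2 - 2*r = 2*r^2 + 18*r + 28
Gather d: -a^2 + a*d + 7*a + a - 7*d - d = -a^2 + 8*a + d*(a - 8)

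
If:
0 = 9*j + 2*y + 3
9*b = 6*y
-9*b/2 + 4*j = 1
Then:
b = -2/5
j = -1/5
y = -3/5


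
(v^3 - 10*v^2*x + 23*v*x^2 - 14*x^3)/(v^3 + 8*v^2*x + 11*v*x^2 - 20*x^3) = (v^2 - 9*v*x + 14*x^2)/(v^2 + 9*v*x + 20*x^2)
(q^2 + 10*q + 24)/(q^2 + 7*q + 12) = (q + 6)/(q + 3)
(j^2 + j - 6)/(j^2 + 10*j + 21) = (j - 2)/(j + 7)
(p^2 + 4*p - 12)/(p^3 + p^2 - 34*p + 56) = (p + 6)/(p^2 + 3*p - 28)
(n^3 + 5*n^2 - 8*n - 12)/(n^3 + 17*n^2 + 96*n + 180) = (n^2 - n - 2)/(n^2 + 11*n + 30)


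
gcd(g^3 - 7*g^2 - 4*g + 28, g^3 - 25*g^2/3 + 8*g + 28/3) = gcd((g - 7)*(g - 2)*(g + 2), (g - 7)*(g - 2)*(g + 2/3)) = g^2 - 9*g + 14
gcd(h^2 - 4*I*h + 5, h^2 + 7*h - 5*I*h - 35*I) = h - 5*I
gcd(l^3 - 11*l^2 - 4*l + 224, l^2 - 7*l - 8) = l - 8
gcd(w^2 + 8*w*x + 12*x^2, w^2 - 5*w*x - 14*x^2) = w + 2*x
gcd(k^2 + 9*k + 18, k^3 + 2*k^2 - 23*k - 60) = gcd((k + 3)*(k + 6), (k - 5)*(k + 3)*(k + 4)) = k + 3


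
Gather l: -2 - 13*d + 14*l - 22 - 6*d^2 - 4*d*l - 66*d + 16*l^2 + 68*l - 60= -6*d^2 - 79*d + 16*l^2 + l*(82 - 4*d) - 84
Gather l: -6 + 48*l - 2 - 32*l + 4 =16*l - 4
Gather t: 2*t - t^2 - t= -t^2 + t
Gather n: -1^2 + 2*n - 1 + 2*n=4*n - 2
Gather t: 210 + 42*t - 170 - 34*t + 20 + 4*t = 12*t + 60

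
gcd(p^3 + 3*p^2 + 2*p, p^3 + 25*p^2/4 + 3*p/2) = p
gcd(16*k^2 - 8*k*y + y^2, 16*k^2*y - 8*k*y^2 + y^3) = 16*k^2 - 8*k*y + y^2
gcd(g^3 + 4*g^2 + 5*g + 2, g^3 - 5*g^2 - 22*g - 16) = g^2 + 3*g + 2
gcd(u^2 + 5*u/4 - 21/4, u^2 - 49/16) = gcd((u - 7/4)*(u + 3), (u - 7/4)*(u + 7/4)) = u - 7/4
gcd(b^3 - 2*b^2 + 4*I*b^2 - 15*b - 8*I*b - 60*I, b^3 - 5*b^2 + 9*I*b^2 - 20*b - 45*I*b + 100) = b^2 + b*(-5 + 4*I) - 20*I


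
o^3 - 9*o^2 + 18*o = o*(o - 6)*(o - 3)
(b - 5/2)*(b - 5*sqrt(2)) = b^2 - 5*sqrt(2)*b - 5*b/2 + 25*sqrt(2)/2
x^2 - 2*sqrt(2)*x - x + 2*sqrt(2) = (x - 1)*(x - 2*sqrt(2))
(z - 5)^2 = z^2 - 10*z + 25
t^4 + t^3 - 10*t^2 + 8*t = t*(t - 2)*(t - 1)*(t + 4)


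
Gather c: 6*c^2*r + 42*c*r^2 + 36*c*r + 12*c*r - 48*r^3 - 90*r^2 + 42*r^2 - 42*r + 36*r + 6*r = 6*c^2*r + c*(42*r^2 + 48*r) - 48*r^3 - 48*r^2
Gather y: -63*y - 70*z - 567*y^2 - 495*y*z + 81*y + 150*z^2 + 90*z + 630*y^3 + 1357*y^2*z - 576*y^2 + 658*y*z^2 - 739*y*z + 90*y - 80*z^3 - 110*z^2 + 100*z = 630*y^3 + y^2*(1357*z - 1143) + y*(658*z^2 - 1234*z + 108) - 80*z^3 + 40*z^2 + 120*z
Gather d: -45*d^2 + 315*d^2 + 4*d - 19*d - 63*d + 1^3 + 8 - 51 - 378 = 270*d^2 - 78*d - 420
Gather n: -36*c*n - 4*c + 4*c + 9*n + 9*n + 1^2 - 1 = n*(18 - 36*c)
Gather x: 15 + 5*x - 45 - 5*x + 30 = 0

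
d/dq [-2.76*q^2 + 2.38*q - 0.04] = 2.38 - 5.52*q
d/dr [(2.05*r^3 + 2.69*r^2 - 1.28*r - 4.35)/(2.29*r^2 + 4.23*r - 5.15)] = (4.6945*r^4 + 17.343*r^3 - 17.3626*r^2 - 7.784*r + 24.9925)/(5.2441*r^4 + 19.3734*r^3 - 5.6941*r^2 - 43.569*r + 26.5225)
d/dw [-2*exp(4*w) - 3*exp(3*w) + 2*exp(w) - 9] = (-8*exp(3*w) - 9*exp(2*w) + 2)*exp(w)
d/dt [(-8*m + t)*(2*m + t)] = -6*m + 2*t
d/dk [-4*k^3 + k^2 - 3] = 2*k*(1 - 6*k)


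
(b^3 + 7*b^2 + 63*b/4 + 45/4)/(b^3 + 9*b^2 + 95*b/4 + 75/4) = (b + 3)/(b + 5)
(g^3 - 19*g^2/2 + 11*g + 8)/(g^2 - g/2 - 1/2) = (g^2 - 10*g + 16)/(g - 1)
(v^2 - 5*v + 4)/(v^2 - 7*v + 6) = (v - 4)/(v - 6)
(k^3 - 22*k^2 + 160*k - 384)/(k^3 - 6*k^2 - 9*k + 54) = (k^2 - 16*k + 64)/(k^2 - 9)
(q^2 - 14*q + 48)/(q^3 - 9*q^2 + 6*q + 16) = (q - 6)/(q^2 - q - 2)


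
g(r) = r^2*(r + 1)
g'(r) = r^2 + 2*r*(r + 1) = r*(3*r + 2)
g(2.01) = 12.16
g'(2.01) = 16.14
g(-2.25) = -6.33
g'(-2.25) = 10.69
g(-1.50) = -1.12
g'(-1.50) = 3.75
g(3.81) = 69.82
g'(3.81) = 51.17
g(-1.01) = -0.01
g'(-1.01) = 1.04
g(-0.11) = 0.01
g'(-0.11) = -0.18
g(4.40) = 104.54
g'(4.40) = 66.88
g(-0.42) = 0.10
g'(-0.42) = -0.31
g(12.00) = 1872.00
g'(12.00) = 456.00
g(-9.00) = -648.00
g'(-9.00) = 225.00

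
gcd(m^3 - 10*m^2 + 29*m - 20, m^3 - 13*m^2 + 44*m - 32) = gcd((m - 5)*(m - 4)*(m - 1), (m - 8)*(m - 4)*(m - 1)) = m^2 - 5*m + 4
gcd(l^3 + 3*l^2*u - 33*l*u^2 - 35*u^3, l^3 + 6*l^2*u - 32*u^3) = 1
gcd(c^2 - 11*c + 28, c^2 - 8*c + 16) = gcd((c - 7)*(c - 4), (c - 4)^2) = c - 4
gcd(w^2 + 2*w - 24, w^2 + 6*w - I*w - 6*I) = w + 6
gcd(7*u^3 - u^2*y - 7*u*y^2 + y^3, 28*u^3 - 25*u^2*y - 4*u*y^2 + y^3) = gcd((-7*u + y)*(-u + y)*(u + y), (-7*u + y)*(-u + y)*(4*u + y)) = 7*u^2 - 8*u*y + y^2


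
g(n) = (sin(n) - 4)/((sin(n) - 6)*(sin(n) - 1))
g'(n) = -(sin(n) - 4)*cos(n)/((sin(n) - 6)*(sin(n) - 1)^2) + cos(n)/((sin(n) - 6)*(sin(n) - 1)) - (sin(n) - 4)*cos(n)/((sin(n) - 6)^2*(sin(n) - 1))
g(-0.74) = -0.42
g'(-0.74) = -0.16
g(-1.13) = -0.37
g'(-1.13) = -0.07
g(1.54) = -1265.45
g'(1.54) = -82170.23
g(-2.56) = -0.45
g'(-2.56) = 0.22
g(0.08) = -0.72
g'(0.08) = -0.72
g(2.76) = -1.03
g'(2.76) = 1.43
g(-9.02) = -0.49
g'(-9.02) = 0.29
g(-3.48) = -0.97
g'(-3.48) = 1.28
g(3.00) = -0.77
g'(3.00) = 0.82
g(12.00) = -0.45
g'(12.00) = -0.22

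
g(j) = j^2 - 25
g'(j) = 2*j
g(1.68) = -22.18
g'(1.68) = 3.36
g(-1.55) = -22.60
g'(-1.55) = -3.10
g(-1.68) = -22.18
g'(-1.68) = -3.36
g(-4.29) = -6.60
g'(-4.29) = -8.58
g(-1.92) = -21.31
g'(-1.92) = -3.84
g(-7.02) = 24.28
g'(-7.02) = -14.04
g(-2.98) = -16.12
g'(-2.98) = -5.96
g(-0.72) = -24.48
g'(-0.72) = -1.44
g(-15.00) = 200.00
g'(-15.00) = -30.00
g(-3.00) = -16.00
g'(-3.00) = -6.00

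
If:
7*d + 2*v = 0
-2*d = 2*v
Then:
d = 0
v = 0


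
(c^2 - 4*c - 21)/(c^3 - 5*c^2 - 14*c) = (c + 3)/(c*(c + 2))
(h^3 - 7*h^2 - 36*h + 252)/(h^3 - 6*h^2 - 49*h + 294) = (h + 6)/(h + 7)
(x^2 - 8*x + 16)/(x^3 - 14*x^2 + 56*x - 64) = (x - 4)/(x^2 - 10*x + 16)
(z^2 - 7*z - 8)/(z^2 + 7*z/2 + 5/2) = 2*(z - 8)/(2*z + 5)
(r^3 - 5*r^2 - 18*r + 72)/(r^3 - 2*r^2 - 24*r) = (r - 3)/r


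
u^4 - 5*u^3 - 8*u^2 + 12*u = u*(u - 6)*(u - 1)*(u + 2)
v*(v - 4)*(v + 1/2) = v^3 - 7*v^2/2 - 2*v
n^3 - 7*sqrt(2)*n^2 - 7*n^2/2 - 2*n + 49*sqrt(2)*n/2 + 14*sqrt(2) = (n - 4)*(n + 1/2)*(n - 7*sqrt(2))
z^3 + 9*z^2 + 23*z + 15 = (z + 1)*(z + 3)*(z + 5)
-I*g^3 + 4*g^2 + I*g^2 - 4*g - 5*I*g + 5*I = (g - I)*(g + 5*I)*(-I*g + I)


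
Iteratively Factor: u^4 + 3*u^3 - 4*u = (u)*(u^3 + 3*u^2 - 4) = u*(u - 1)*(u^2 + 4*u + 4) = u*(u - 1)*(u + 2)*(u + 2)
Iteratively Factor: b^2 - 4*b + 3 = (b - 1)*(b - 3)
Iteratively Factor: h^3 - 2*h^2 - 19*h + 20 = (h - 5)*(h^2 + 3*h - 4) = (h - 5)*(h + 4)*(h - 1)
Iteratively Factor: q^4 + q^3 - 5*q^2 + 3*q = (q + 3)*(q^3 - 2*q^2 + q) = (q - 1)*(q + 3)*(q^2 - q) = q*(q - 1)*(q + 3)*(q - 1)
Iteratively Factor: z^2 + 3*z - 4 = (z + 4)*(z - 1)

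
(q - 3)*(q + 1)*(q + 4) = q^3 + 2*q^2 - 11*q - 12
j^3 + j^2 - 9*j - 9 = (j - 3)*(j + 1)*(j + 3)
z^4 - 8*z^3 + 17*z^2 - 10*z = z*(z - 5)*(z - 2)*(z - 1)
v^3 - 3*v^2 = v^2*(v - 3)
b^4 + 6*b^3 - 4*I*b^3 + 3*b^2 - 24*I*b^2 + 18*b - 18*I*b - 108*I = (b + 6)*(b - 3*I)^2*(b + 2*I)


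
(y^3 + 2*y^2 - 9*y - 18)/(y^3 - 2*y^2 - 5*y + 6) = (y + 3)/(y - 1)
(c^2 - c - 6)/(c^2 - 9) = (c + 2)/(c + 3)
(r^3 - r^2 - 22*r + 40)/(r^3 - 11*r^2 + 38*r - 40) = (r + 5)/(r - 5)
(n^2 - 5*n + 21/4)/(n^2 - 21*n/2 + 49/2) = (n - 3/2)/(n - 7)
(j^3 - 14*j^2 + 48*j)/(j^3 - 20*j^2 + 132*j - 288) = j/(j - 6)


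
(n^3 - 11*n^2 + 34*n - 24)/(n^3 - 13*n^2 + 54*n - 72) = (n - 1)/(n - 3)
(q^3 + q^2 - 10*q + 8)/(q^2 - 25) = (q^3 + q^2 - 10*q + 8)/(q^2 - 25)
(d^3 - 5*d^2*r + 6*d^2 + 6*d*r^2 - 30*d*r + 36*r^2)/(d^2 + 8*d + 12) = (d^2 - 5*d*r + 6*r^2)/(d + 2)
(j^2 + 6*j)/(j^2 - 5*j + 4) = j*(j + 6)/(j^2 - 5*j + 4)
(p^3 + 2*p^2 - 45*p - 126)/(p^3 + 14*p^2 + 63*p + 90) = (p - 7)/(p + 5)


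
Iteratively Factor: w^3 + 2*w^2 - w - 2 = (w + 1)*(w^2 + w - 2) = (w - 1)*(w + 1)*(w + 2)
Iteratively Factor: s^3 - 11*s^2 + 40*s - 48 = (s - 4)*(s^2 - 7*s + 12) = (s - 4)*(s - 3)*(s - 4)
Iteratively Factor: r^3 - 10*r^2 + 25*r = (r - 5)*(r^2 - 5*r) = r*(r - 5)*(r - 5)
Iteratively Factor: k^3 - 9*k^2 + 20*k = (k - 5)*(k^2 - 4*k) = k*(k - 5)*(k - 4)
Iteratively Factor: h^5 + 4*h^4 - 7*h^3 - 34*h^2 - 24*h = (h + 2)*(h^4 + 2*h^3 - 11*h^2 - 12*h) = (h + 1)*(h + 2)*(h^3 + h^2 - 12*h) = (h + 1)*(h + 2)*(h + 4)*(h^2 - 3*h) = (h - 3)*(h + 1)*(h + 2)*(h + 4)*(h)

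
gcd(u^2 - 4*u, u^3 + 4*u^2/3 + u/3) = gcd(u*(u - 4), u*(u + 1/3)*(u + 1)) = u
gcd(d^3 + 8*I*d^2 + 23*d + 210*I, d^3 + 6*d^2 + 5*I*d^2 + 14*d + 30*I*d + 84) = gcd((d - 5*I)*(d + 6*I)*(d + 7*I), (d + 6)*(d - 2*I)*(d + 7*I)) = d + 7*I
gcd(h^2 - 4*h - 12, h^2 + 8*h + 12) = h + 2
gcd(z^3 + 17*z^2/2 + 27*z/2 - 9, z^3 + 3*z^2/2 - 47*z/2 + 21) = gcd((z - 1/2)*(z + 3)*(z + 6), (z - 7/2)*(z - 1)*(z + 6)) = z + 6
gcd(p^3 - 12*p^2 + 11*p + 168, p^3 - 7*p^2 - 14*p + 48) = p^2 - 5*p - 24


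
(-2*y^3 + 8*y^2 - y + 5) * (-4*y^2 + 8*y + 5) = 8*y^5 - 48*y^4 + 58*y^3 + 12*y^2 + 35*y + 25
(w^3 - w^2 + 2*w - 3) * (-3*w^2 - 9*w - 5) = -3*w^5 - 6*w^4 - 2*w^3 - 4*w^2 + 17*w + 15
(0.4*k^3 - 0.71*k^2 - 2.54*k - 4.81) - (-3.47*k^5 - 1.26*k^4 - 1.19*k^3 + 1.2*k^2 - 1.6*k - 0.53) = 3.47*k^5 + 1.26*k^4 + 1.59*k^3 - 1.91*k^2 - 0.94*k - 4.28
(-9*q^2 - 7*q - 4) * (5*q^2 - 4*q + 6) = -45*q^4 + q^3 - 46*q^2 - 26*q - 24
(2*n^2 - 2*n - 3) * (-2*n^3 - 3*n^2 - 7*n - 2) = -4*n^5 - 2*n^4 - 2*n^3 + 19*n^2 + 25*n + 6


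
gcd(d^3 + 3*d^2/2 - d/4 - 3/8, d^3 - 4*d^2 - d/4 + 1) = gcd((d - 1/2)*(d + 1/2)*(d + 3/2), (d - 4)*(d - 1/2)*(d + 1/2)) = d^2 - 1/4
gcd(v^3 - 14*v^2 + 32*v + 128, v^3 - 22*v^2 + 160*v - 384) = v^2 - 16*v + 64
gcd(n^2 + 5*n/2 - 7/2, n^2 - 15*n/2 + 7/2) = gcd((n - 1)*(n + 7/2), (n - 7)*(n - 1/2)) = 1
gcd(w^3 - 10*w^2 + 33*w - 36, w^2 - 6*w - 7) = 1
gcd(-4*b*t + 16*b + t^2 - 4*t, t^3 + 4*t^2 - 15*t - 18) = 1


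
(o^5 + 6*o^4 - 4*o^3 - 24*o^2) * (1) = o^5 + 6*o^4 - 4*o^3 - 24*o^2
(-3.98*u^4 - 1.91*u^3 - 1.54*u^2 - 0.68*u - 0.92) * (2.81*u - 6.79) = -11.1838*u^5 + 21.6571*u^4 + 8.6415*u^3 + 8.5458*u^2 + 2.032*u + 6.2468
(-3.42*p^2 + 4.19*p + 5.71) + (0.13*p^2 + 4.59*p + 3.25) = -3.29*p^2 + 8.78*p + 8.96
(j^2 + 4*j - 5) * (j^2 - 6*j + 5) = j^4 - 2*j^3 - 24*j^2 + 50*j - 25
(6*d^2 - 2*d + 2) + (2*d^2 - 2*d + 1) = 8*d^2 - 4*d + 3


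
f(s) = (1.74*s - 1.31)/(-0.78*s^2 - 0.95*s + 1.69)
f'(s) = (1.56*s + 0.95)*(1.74*s - 1.31)/(-0.78*s^2 - 0.95*s + 1.69)^2 + 1.74/(-0.78*s^2 - 0.95*s + 1.69) = (1.3572*s^2 - 2.0436*s + 1.6961)/(0.6084*s^4 + 1.482*s^3 - 1.7339*s^2 - 3.211*s + 2.8561)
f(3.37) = -0.44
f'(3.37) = 0.10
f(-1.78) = -4.84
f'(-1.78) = 11.64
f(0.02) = -0.76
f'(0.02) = 0.59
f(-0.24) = -0.92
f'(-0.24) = 0.65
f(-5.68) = 0.62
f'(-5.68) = 0.17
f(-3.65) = 1.46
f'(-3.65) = 0.99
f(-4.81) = 0.82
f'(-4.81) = 0.31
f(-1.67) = -3.83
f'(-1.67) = 7.33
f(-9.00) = 0.32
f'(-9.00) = 0.05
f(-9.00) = 0.32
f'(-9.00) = 0.05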